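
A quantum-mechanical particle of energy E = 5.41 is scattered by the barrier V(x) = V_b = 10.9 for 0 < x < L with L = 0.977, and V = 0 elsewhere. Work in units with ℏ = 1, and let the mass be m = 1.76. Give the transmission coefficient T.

Since E < V_b the interior solution is evanescent with decay constant κ = √(2m(V_b − E))/ℏ = 4.396.
κL = 4.295, sinh(κL) = 36.66.
Matching ψ, ψ′ at both faces gives T = [1 + V_b² sinh²(κL) / (4E(V_b − E))]⁻¹ = 1/1345 = 0.000744.

T = 0.000744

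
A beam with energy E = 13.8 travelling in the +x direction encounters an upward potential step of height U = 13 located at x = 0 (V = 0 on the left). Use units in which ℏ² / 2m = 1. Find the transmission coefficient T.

T = 0.626

The wavenumbers are k₁ = √(2mE)/ℏ = 3.715 on the left and k₂ = √(2m(E − U))/ℏ = 0.8944 on the right.
Continuity of ψ and ψ′ at the step yields the reflection amplitude r = (k₁ − k₂)/(k₁ + k₂) = 0.6119; thus R = |r|² = 0.3744, T = 0.6256.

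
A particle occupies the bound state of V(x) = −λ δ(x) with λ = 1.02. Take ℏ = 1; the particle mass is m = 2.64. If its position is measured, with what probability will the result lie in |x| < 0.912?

The normalised bound state is ψ = √κ e^{−κ|x|} with κ = mλ/ℏ² = 2.693.
P(|x| < d) = ∫_{−d}^{d} κ e^{−2κ|x|} dx = 1 − e^{−2κd} = 1 − e^{−4.912} = 0.9926.

P = 0.993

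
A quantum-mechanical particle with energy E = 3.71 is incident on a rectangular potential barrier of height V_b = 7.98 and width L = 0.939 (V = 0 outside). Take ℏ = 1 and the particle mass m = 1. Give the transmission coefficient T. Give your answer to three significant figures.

T = 0.0163

E < V_b: inside the barrier ψ ∝ e^{±κx} with κ = √(2m(V_b − E))/ℏ = 2.922.
κL = 2.744, sinh(κL) = 7.743.
Matching ψ, ψ′ at both faces gives T = [1 + V_b² sinh²(κL) / (4E(V_b − E))]⁻¹ = 1/61.25 = 0.0163.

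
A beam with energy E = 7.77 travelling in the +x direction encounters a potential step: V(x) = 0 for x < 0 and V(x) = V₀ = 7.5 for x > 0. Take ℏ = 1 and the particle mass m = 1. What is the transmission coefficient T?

T = 0.530

The wavenumbers are k₁ = √(2mE)/ℏ = 3.942 on the left and k₂ = √(2m(E − V₀))/ℏ = 0.7348 on the right.
Matching ψ and ψ′ at x = 0 gives r = (k₁ − k₂)/(k₁ + k₂), so R = r² = 0.4703 and T = 1 − R = 0.5297.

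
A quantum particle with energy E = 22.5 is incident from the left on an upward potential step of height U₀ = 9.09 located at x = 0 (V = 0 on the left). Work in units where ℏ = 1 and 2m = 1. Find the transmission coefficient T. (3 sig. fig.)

T = 0.983

The wavenumbers are k₁ = √(2mE)/ℏ = 4.743 on the left and k₂ = √(2m(E − U₀))/ℏ = 3.662 on the right.
Continuity of ψ and ψ′ at the step yields the reflection amplitude r = (k₁ − k₂)/(k₁ + k₂) = 0.1287; thus R = |r|² = 0.01655, T = 0.9834.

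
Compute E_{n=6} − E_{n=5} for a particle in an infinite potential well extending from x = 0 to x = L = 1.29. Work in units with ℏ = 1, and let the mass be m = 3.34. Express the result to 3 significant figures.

ΔE = 9.77

E_n = n²π²ℏ²/(2mL²), so ΔE = (6² − 5²) π²ℏ²/(2mL²).
ΔE = 11 × π² / (2 × 3.34 × 1.29²) = 9.766.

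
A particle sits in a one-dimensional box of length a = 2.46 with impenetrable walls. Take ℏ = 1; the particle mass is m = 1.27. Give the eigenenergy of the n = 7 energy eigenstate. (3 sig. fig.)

E = 31.5

Requiring ψ(0) = ψ(a) = 0 quantises k = nπ/a, hence E_n = ℏ²k²/2m = n²π²ℏ²/(2ma²).
E_7 = 7² × π² / (2 × 1.27 × 2.46²) = 31.46.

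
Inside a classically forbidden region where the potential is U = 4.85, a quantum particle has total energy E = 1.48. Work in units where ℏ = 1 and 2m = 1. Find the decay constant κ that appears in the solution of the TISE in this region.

Since E < U the TISE in this region is ψ'' = κ²ψ with κ = √(2m(U − E))/ℏ.
κ = √(2 × 0.5 × 3.37) = 1.836.

κ = 1.84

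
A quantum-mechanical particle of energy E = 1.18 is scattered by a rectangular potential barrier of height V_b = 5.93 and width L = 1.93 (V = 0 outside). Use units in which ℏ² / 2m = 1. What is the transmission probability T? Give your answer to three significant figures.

Since E < V_b the interior solution is evanescent with decay constant κ = √(2m(V_b − E))/ℏ = 2.179.
κL = 4.206, sinh(κL) = 33.55.
The exact tunnelling result is T⁻¹ = 1 + V_b² sinh²(κL) / [4E(V_b − E)] = 1766, so T = 0.000566.

T = 0.000566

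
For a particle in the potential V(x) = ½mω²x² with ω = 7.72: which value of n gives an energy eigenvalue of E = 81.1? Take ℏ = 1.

E_n = ℏω(n + ½) ⇒ n = E/(ℏω) − ½ = 81.1/7.72 − 0.5 = 10.005 → n = 10.

n = 10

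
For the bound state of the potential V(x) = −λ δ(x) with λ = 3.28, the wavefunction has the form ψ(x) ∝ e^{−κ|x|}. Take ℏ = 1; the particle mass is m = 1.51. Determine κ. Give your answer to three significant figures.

κ = 4.95

Integrating the TISE across x = 0 gives the cusp condition ψ'(0⁺) − ψ'(0⁻) = −(2mλ/ℏ²)ψ(0).
With ψ ∝ e^{−κ|x|} this yields −2κ = −2mλ/ℏ², so κ = mλ/ℏ² = 4.953.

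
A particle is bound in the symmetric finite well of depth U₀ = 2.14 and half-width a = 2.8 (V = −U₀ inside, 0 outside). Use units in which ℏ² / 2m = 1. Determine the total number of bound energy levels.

Define the well-strength parameter z₀ = (a/ℏ)√(2mU₀) = 2.8 × √(2·0.5·2.14) = 4.096.
The even/odd transcendental equations gain one root per π/2 in z₀, giving N = 1 + ⌊2z₀/π⌋ = 1 + ⌊2.608⌋ = 3.

N = 3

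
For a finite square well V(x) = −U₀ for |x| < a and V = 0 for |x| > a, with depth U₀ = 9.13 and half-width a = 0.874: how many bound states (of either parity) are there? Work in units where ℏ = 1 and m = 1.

N = 3

Define the well-strength parameter z₀ = (a/ℏ)√(2mU₀) = 0.874 × √(2·1·9.13) = 3.735.
A new bound state (alternating even/odd) appears each time z₀ passes a multiple of π/2, so N = ⌊2z₀/π⌋ + 1 = ⌊2.378⌋ + 1 = 3.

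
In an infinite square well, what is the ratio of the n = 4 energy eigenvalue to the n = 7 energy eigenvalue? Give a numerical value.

Since E_n ∝ n², the ratio is (4/7)² = 0.326531.

0.326531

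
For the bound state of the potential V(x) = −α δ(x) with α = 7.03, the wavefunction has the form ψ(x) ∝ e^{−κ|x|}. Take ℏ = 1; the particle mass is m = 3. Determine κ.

Integrate −(ℏ²/2m)ψ'' − αδ(x)ψ = Eψ from −ε to +ε: the ψ'' term gives ψ'(0⁺) − ψ'(0⁻) and the δ term gives −(2mα/ℏ²)ψ(0).
With ψ ∝ e^{−κ|x|} this yields −2κ = −2mα/ℏ², so κ = mα/ℏ² = 21.09.

κ = 21.1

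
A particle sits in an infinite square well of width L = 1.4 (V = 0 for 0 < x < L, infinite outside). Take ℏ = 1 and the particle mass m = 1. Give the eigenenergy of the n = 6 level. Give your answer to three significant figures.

Requiring ψ(0) = ψ(L) = 0 quantises k = nπ/L, hence E_n = ℏ²k²/2m = n²π²ℏ²/(2mL²).
E_6 = 6² × π² / (2 × 1 × 1.4²) = 90.64.

E = 90.6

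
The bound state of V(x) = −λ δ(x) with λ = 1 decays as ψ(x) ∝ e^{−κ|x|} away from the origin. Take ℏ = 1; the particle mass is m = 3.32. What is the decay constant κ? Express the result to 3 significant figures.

Integrating the TISE across x = 0 gives the cusp condition ψ'(0⁺) − ψ'(0⁻) = −(2mλ/ℏ²)ψ(0).
With ψ ∝ e^{−κ|x|} this yields −2κ = −2mλ/ℏ², so κ = mλ/ℏ² = 3.320.

κ = 3.32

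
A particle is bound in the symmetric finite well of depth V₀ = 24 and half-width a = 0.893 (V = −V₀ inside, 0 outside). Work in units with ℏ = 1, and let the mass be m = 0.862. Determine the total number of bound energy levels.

The dimensionless depth is z₀ = a√(2mV₀)/ℏ = 0.893 × √(41.38) = 5.744.
The even/odd transcendental equations gain one root per π/2 in z₀, giving N = 1 + ⌊2z₀/π⌋ = 1 + ⌊3.657⌋ = 4.

N = 4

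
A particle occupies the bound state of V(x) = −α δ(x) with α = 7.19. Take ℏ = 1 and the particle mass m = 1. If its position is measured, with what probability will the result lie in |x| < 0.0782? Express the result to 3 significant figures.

P = 0.675

The normalised bound state is ψ = √κ e^{−κ|x|} with κ = mα/ℏ² = 7.190.
P(|x| < d) = ∫_{−d}^{d} κ e^{−2κ|x|} dx = 1 − e^{−2κd} = 1 − e^{−1.125} = 0.6752.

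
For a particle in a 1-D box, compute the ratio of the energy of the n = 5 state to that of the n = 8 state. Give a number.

0.390625

E_n = n²π²ℏ²/(2mL²) so the ratio is n₂²/n₁² = 25/64 = 0.390625.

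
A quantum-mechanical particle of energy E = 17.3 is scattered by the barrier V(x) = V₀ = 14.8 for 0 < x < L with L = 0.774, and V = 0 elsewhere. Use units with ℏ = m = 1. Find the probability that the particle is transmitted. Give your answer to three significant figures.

E > V₀: inside the barrier k₂ = √(2m(E − V₀))/ℏ = 2.236, k₂L = 1.731.
Matching at both interfaces gives T⁻¹ = 1 + V₀² sin²(k₂L) / [4E(E − V₀)] = 2.234, hence T = 0.448.

T = 0.448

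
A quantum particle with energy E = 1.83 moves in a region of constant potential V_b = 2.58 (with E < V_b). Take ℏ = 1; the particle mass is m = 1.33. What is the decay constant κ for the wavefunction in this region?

κ = 1.41

Since E < V_b the TISE in this region is ψ'' = κ²ψ with κ = √(2m(V_b − E))/ℏ.
κ = √(2 × 1.33 × 0.75) = 1.412.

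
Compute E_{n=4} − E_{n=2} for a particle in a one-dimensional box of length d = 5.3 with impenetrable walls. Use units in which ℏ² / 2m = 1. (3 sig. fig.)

ΔE = 4.22

E_n = n²π²ℏ²/(2md²), so ΔE = (4² − 2²) π²ℏ²/(2md²).
ΔE = 12 × π² / (2 × 0.5 × 5.3²) = 4.216.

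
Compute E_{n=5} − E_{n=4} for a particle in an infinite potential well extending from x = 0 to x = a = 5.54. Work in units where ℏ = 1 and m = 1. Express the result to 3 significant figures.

E_n = n²π²ℏ²/(2ma²), so ΔE = (5² − 4²) π²ℏ²/(2ma²).
ΔE = 9 × π² / (2 × 1 × 5.54²) = 1.447.

ΔE = 1.45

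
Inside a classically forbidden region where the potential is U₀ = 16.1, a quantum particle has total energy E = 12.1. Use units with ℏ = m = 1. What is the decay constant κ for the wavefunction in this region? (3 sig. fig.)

κ = 2.83

Since E < U₀ the TISE in this region is ψ'' = κ²ψ with κ = √(2m(U₀ − E))/ℏ.
κ = √(2 × 1 × 4) = 2.828.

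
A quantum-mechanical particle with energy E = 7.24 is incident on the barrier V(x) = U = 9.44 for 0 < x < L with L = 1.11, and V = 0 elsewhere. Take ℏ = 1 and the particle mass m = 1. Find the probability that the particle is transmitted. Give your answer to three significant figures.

T = 0.0269

Since E < U the interior solution is evanescent with decay constant κ = √(2m(U − E))/ℏ = 2.098.
κL = 2.328, sinh(κL) = 5.082.
The exact tunnelling result is T⁻¹ = 1 + U² sinh²(κL) / [4E(U − E)] = 37.12, so T = 0.0269.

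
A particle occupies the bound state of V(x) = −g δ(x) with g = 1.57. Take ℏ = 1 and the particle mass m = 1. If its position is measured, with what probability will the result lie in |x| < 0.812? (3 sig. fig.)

P = 0.922

The normalised bound state is ψ = √κ e^{−κ|x|} with κ = mg/ℏ² = 1.570.
P(|x| < d) = ∫_{−d}^{d} κ e^{−2κ|x|} dx = 1 − e^{−2κd} = 1 − e^{−2.550} = 0.9219.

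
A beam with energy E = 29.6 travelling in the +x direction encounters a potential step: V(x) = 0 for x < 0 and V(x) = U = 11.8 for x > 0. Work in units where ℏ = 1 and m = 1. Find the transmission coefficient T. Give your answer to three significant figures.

T = 0.984

The wavenumbers are k₁ = √(2mE)/ℏ = 7.694 on the left and k₂ = √(2m(E − U))/ℏ = 5.967 on the right.
Matching ψ and ψ′ at x = 0 gives r = (k₁ − k₂)/(k₁ + k₂), so R = r² = 0.01599 and T = 1 − R = 0.9840.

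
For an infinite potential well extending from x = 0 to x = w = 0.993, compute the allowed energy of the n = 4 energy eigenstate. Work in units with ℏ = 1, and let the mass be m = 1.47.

The infinite-well eigenfunctions ψ_n = √(2/w) sin(nπx/w) vanish at both walls, giving E_n = n²π²ℏ²/(2mw²).
E_4 = 4² × π² / (2 × 1.47 × 0.993²) = 54.47.

E = 54.5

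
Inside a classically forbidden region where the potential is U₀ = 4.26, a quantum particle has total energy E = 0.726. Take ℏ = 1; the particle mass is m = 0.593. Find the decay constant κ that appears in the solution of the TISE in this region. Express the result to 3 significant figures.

κ = 2.05

Since E < U₀ the TISE in this region is ψ'' = κ²ψ with κ = √(2m(U₀ − E))/ℏ.
κ = √(2 × 0.593 × 3.534) = 2.047.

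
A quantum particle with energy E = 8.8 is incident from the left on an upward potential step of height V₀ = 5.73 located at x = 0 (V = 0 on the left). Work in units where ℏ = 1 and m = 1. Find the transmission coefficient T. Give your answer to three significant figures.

T = 0.934

On each side the TISE gives plane waves with k = √(2m(E − V))/ℏ: k₁ = √(2·1·8.8) = 4.195, k₂ = √(2·1·3.07) = 2.478.
Matching ψ and ψ′ at x = 0 gives r = (k₁ − k₂)/(k₁ + k₂), so R = r² = 0.06623 and T = 1 − R = 0.9338.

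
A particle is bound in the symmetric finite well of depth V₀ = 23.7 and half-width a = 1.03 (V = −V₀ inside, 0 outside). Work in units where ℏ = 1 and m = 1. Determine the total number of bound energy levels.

The dimensionless depth is z₀ = a√(2mV₀)/ℏ = 1.03 × √(47.40) = 7.091.
A new bound state (alternating even/odd) appears each time z₀ passes a multiple of π/2, so N = ⌊2z₀/π⌋ + 1 = ⌊4.514⌋ + 1 = 5.

N = 5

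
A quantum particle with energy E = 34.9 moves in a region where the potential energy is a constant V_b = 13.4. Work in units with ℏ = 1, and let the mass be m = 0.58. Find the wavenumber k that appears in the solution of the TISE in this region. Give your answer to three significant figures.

k = 4.99

With E > V_b the solution is oscillatory, ψ ∝ e^{±ikx} with k = √(2m(E − V_b))/ℏ.
k = √(2 × 0.58 × 21.5) = 4.994.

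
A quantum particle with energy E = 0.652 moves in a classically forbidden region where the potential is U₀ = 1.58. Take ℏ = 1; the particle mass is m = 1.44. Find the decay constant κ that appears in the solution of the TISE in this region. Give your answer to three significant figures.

κ = 1.63

Since E < U₀ the TISE in this region is ψ'' = κ²ψ with κ = √(2m(U₀ − E))/ℏ.
κ = √(2 × 1.44 × 0.928) = 1.635.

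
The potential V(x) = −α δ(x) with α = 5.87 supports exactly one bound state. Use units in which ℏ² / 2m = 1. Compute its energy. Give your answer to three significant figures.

The bound state is ψ(x) = √κ e^{−κ|x|}. The derivative jump ψ'(0⁺) − ψ'(0⁻) = −(2mα/ℏ²)ψ(0) fixes κ = mα/ℏ² = 2.935.
Then E = −ℏ²κ²/(2m) = −mα²/(2ℏ²) = -8.614.

E = -8.61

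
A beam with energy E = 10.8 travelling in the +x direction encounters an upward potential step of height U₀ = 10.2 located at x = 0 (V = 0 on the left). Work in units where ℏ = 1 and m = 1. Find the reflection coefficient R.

R = 0.383

On each side the TISE gives plane waves with k = √(2m(E − V))/ℏ: k₁ = √(2·1·10.8) = 4.648, k₂ = √(2·1·0.6) = 1.095.
Matching ψ and ψ′ at x = 0 gives r = (k₁ − k₂)/(k₁ + k₂), so R = r² = 0.3826 and T = 1 − R = 0.6174.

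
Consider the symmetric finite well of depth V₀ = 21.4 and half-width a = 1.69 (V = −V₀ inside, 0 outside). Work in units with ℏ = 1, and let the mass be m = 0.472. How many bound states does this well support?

The dimensionless depth is z₀ = a√(2mV₀)/ℏ = 1.69 × √(20.20) = 7.596.
The even/odd transcendental equations gain one root per π/2 in z₀, giving N = 1 + ⌊2z₀/π⌋ = 1 + ⌊4.836⌋ = 5.

N = 5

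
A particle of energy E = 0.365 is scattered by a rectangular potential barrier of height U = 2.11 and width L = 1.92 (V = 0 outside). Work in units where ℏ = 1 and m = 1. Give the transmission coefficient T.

E < U: inside the barrier ψ ∝ e^{±κx} with κ = √(2m(U − E))/ℏ = 1.868.
κL = 3.587, sinh(κL) = 18.05.
The exact tunnelling result is T⁻¹ = 1 + U² sinh²(κL) / [4E(U − E)] = 570.1, so T = 0.00175.

T = 0.00175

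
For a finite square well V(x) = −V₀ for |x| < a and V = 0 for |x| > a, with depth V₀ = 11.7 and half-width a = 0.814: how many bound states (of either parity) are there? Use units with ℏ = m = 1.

N = 3

The dimensionless depth is z₀ = a√(2mV₀)/ℏ = 0.814 × √(23.40) = 3.938.
A new bound state (alternating even/odd) appears each time z₀ passes a multiple of π/2, so N = ⌊2z₀/π⌋ + 1 = ⌊2.507⌋ + 1 = 3.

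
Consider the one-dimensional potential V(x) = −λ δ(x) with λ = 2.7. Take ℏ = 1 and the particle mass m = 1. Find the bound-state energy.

E = -3.65

For x ≠ 0 the bound state is ψ ∝ e^{−κ|x|}; integrating the TISE across the delta gives the cusp condition 2κ = 2mλ/ℏ², so κ = 2.700.
Then E = −ℏ²κ²/(2m) = −mλ²/(2ℏ²) = -3.645.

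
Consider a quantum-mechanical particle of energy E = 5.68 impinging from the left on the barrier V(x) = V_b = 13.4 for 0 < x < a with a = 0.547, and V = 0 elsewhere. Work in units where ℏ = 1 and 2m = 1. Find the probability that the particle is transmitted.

T = 0.171

Since E < V_b the interior solution is evanescent with decay constant κ = √(2m(V_b − E))/ℏ = 2.778.
κa = 1.520, sinh(κa) = 2.176.
Matching ψ, ψ′ at both faces gives T = [1 + V_b² sinh²(κa) / (4E(V_b − E))]⁻¹ = 1/5.849 = 0.171.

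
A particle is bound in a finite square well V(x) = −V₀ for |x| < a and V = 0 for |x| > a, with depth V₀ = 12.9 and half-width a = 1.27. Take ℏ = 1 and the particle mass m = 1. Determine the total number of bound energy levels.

N = 5

Define the well-strength parameter z₀ = (a/ℏ)√(2mV₀) = 1.27 × √(2·1·12.9) = 6.451.
The even/odd transcendental equations gain one root per π/2 in z₀, giving N = 1 + ⌊2z₀/π⌋ = 1 + ⌊4.107⌋ = 5.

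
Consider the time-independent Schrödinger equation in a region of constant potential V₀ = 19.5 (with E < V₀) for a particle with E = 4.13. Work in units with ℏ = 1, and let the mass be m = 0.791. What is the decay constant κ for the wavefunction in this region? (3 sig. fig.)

κ = 4.93

Since E < V₀ the TISE in this region is ψ'' = κ²ψ with κ = √(2m(V₀ − E))/ℏ.
κ = √(2 × 0.791 × 15.37) = 4.931.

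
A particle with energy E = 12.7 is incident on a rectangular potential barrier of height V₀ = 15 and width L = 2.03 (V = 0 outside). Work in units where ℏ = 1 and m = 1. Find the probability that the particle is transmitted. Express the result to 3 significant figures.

T = 0.000343

E < V₀: inside the barrier ψ ∝ e^{±κx} with κ = √(2m(V₀ − E))/ℏ = 2.145.
κL = 4.354, sinh(κL) = 38.88.
The exact tunnelling result is T⁻¹ = 1 + V₀² sinh²(κL) / [4E(V₀ − E)] = 2912, so T = 0.000343.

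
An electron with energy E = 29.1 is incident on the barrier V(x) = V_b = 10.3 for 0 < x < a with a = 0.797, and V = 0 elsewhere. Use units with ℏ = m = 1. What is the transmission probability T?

T = 0.955

Above the barrier the interior wavenumber is k₂ = √(2m(E − V_b))/ℏ = 6.132, giving phase k₂a = 4.887.
T = [1 + V_b² sin²(k₂a) / (4E(E − V_b))]⁻¹ = 1/1.047 = 0.955.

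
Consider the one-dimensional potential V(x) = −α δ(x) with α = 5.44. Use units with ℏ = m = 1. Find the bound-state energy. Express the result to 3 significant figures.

The bound state is ψ(x) = √κ e^{−κ|x|}. The derivative jump ψ'(0⁺) − ψ'(0⁻) = −(2mα/ℏ²)ψ(0) fixes κ = mα/ℏ² = 5.440.
Then E = −ℏ²κ²/(2m) = −mα²/(2ℏ²) = -14.80.

E = -14.8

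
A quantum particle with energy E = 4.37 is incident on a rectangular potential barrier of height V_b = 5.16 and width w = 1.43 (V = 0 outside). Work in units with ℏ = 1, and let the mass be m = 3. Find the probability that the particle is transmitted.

Since E < V_b the interior solution is evanescent with decay constant κ = √(2m(V_b − E))/ℏ = 2.177.
κw = 3.113, sinh(κw) = 11.23.
The exact tunnelling result is T⁻¹ = 1 + V_b² sinh²(κw) / [4E(V_b − E)] = 244.0, so T = 0.00410.

T = 0.00410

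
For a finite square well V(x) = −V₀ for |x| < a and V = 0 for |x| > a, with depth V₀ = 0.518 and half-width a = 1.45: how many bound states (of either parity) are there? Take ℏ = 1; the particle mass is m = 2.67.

N = 2

Define the well-strength parameter z₀ = (a/ℏ)√(2mV₀) = 1.45 × √(2·2.67·0.518) = 2.412.
A new bound state (alternating even/odd) appears each time z₀ passes a multiple of π/2, so N = ⌊2z₀/π⌋ + 1 = ⌊1.535⌋ + 1 = 2.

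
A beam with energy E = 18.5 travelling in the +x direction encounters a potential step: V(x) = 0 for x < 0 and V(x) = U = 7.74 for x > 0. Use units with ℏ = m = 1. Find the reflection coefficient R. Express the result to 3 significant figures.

On each side the TISE gives plane waves with k = √(2m(E − V))/ℏ: k₁ = √(2·1·18.5) = 6.083, k₂ = √(2·1·10.76) = 4.639.
Matching ψ and ψ′ at x = 0 gives r = (k₁ − k₂)/(k₁ + k₂), so R = r² = 0.01813 and T = 1 − R = 0.9819.

R = 0.0181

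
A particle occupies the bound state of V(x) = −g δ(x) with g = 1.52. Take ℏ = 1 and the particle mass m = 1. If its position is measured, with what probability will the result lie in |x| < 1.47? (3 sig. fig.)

P = 0.989

The normalised bound state is ψ = √κ e^{−κ|x|} with κ = mg/ℏ² = 1.520.
P(|x| < d) = ∫_{−d}^{d} κ e^{−2κ|x|} dx = 1 − e^{−2κd} = 1 − e^{−4.469} = 0.9885.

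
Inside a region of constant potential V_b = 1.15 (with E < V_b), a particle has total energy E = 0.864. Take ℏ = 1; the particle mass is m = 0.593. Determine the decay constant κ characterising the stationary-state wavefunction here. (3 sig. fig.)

Since E < V_b the TISE in this region is ψ'' = κ²ψ with κ = √(2m(V_b − E))/ℏ.
κ = √(2 × 0.593 × 0.286) = 0.5824.

κ = 0.582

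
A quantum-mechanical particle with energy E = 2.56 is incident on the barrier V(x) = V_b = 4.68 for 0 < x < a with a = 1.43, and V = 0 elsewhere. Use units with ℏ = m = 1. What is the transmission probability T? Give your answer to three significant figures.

E < V_b: inside the barrier ψ ∝ e^{±κx} with κ = √(2m(V_b − E))/ℏ = 2.059.
κa = 2.945, sinh(κa) = 9.475.
The exact tunnelling result is T⁻¹ = 1 + V_b² sinh²(κa) / [4E(V_b − E)] = 91.57, so T = 0.0109.

T = 0.0109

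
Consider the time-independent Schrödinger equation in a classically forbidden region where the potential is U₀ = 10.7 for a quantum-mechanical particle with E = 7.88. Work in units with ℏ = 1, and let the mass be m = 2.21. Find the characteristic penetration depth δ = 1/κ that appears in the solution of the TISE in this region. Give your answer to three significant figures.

Since E < U₀ the TISE in this region is ψ'' = κ²ψ with κ = √(2m(U₀ − E))/ℏ.
κ = √(2 × 2.21 × 2.82) = 3.530. The penetration depth is δ = 1/κ = 0.283.

δ = 0.283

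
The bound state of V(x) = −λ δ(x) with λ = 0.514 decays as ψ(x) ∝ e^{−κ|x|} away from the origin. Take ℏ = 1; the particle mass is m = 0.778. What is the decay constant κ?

κ = 0.400

Integrate −(ℏ²/2m)ψ'' − λδ(x)ψ = Eψ from −ε to +ε: the ψ'' term gives ψ'(0⁺) − ψ'(0⁻) and the δ term gives −(2mλ/ℏ²)ψ(0).
With ψ ∝ e^{−κ|x|} this yields −2κ = −2mλ/ℏ², so κ = mλ/ℏ² = 0.3999.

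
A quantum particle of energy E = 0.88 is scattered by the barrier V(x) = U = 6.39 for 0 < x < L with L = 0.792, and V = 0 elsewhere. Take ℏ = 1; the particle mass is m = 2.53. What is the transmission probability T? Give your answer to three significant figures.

E < U: inside the barrier ψ ∝ e^{±κx} with κ = √(2m(U − E))/ℏ = 5.280.
κL = 4.182, sinh(κL) = 32.74.
Matching ψ, ψ′ at both faces gives T = [1 + U² sinh²(κL) / (4E(U − E))]⁻¹ = 1/2257 = 0.000443.

T = 0.000443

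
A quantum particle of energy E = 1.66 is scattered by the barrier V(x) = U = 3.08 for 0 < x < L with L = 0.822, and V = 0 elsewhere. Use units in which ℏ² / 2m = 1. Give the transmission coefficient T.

T = 0.432

E < U: inside the barrier ψ ∝ e^{±κx} with κ = √(2m(U − E))/ℏ = 1.192.
κL = 0.9795, sinh(κL) = 1.144.
Matching ψ, ψ′ at both faces gives T = [1 + U² sinh²(κL) / (4E(U − E))]⁻¹ = 1/2.316 = 0.432.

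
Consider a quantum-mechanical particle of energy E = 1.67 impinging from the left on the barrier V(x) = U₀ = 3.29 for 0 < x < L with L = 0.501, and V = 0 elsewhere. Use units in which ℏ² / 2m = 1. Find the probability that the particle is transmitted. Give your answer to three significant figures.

T = 0.683

Since E < U₀ the interior solution is evanescent with decay constant κ = √(2m(U₀ − E))/ℏ = 1.273.
κL = 0.6377, sinh(κL) = 0.6818.
Matching ψ, ψ′ at both faces gives T = [1 + U₀² sinh²(κL) / (4E(U₀ − E))]⁻¹ = 1/1.465 = 0.683.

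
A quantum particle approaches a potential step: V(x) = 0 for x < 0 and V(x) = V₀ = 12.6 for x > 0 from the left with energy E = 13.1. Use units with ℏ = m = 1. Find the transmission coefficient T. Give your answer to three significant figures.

T = 0.547

On each side the TISE gives plane waves with k = √(2m(E − V))/ℏ: k₁ = √(2·1·13.1) = 5.119, k₂ = √(2·1·0.5) = 1.000.
Continuity of ψ and ψ′ at the step yields the reflection amplitude r = (k₁ − k₂)/(k₁ + k₂) = 0.6731; thus R = |r|² = 0.4531, T = 0.5469.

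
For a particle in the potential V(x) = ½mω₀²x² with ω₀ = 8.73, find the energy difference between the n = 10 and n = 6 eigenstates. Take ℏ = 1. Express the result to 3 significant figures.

ΔE = 34.9

E_n = ℏω₀(n + ½), so ΔE = (10 − 6) ℏω₀ = 4 × 8.73 = 34.92.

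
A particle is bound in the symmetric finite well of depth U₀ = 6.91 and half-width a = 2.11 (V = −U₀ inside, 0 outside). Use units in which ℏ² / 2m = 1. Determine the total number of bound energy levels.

N = 4

The dimensionless depth is z₀ = a√(2mU₀)/ℏ = 2.11 × √(6.910) = 5.547.
The even/odd transcendental equations gain one root per π/2 in z₀, giving N = 1 + ⌊2z₀/π⌋ = 1 + ⌊3.531⌋ = 4.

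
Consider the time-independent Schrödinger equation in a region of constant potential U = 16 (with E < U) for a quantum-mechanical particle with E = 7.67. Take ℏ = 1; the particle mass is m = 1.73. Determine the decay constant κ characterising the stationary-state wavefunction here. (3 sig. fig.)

Since E < U the TISE in this region is ψ'' = κ²ψ with κ = √(2m(U − E))/ℏ.
κ = √(2 × 1.73 × 8.33) = 5.369.

κ = 5.37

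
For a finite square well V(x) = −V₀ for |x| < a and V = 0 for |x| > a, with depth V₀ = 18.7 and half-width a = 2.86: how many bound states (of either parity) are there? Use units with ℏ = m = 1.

Define the well-strength parameter z₀ = (a/ℏ)√(2mV₀) = 2.86 × √(2·1·18.7) = 17.49.
A new bound state (alternating even/odd) appears each time z₀ passes a multiple of π/2, so N = ⌊2z₀/π⌋ + 1 = ⌊11.13⌋ + 1 = 12.

N = 12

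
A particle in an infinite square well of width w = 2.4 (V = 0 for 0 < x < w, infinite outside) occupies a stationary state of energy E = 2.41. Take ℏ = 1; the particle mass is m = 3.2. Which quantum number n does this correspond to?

n = 3

From E_n = n²π²ℏ²/(2mw²) invert to n = √(2mw²E)/(πℏ).
n = (2.4/π) × √(2 × 3.2 × 2.41) = 3.000 → n = 3.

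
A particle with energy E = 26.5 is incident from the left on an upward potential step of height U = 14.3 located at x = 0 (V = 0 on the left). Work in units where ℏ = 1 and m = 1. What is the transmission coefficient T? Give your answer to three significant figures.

On each side the TISE gives plane waves with k = √(2m(E − V))/ℏ: k₁ = √(2·1·26.5) = 7.280, k₂ = √(2·1·12.2) = 4.940.
Matching ψ and ψ′ at x = 0 gives r = (k₁ − k₂)/(k₁ + k₂), so R = r² = 0.03668 and T = 1 − R = 0.9633.

T = 0.963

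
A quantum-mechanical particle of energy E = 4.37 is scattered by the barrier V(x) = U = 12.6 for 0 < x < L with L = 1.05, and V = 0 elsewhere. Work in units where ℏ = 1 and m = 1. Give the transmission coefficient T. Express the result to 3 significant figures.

Since E < U the interior solution is evanescent with decay constant κ = √(2m(U − E))/ℏ = 4.057.
κL = 4.260, sinh(κL) = 35.40.
Matching ψ, ψ′ at both faces gives T = [1 + U² sinh²(κL) / (4E(U − E))]⁻¹ = 1/1384 = 0.000723.

T = 0.000723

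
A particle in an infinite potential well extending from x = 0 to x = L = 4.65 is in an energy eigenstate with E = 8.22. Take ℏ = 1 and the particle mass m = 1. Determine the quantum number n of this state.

From E_n = n²π²ℏ²/(2mL²) invert to n = √(2mL²E)/(πℏ).
n = (4.65/π) × √(2 × 1 × 8.22) = 6.001 → n = 6.

n = 6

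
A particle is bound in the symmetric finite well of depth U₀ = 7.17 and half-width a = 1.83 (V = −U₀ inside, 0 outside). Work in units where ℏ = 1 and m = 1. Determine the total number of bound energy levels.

Define the well-strength parameter z₀ = (a/ℏ)√(2mU₀) = 1.83 × √(2·1·7.17) = 6.930.
The even/odd transcendental equations gain one root per π/2 in z₀, giving N = 1 + ⌊2z₀/π⌋ = 1 + ⌊4.412⌋ = 5.

N = 5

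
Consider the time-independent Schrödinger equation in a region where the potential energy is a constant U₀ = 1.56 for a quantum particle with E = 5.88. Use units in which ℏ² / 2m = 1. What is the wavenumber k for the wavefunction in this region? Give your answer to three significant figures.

k = 2.08

With E > U₀ the solution is oscillatory, ψ ∝ e^{±ikx} with k = √(2m(E − U₀))/ℏ.
k = √(2 × 0.5 × 4.32) = 2.078.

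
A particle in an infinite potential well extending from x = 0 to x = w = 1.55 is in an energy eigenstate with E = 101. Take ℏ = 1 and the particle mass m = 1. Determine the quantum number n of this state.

n = 7

From E_n = n²π²ℏ²/(2mw²) invert to n = √(2mw²E)/(πℏ).
n = (1.55/π) × √(2 × 1 × 101) = 7.012 → n = 7.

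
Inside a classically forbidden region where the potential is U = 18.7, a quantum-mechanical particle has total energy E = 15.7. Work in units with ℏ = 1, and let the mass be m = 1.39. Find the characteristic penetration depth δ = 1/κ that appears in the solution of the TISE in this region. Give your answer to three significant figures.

δ = 0.346

Since E < U the TISE in this region is ψ'' = κ²ψ with κ = √(2m(U − E))/ℏ.
κ = √(2 × 1.39 × 3) = 2.888. The penetration depth is δ = 1/κ = 0.346.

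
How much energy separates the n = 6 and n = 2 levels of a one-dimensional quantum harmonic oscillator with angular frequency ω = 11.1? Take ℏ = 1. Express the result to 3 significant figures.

E_n = ℏω(n + ½), so ΔE = (6 − 2) ℏω = 4 × 11.1 = 44.40.

ΔE = 44.4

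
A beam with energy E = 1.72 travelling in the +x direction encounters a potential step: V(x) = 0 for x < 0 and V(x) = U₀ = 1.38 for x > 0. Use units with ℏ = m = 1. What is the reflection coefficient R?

R = 0.148

On each side the TISE gives plane waves with k = √(2m(E − V))/ℏ: k₁ = √(2·1·1.72) = 1.855, k₂ = √(2·1·0.34) = 0.8246.
Matching ψ and ψ′ at x = 0 gives r = (k₁ − k₂)/(k₁ + k₂), so R = r² = 0.1478 and T = 1 − R = 0.8522.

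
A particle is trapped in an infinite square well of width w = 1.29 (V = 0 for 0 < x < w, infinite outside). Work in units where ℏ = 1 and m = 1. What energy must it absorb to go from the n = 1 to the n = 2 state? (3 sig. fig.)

E_n = n²π²ℏ²/(2mw²), so ΔE = (2² − 1²) π²ℏ²/(2mw²).
ΔE = 3 × π² / (2 × 1 × 1.29²) = 8.896.

ΔE = 8.90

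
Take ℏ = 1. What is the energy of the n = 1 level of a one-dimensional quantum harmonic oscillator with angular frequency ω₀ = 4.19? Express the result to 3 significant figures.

The oscillator eigenvalues are E_n = ℏω₀(n + ½), so E_1 = 4.19 × 1.5 = 6.285.

E = 6.29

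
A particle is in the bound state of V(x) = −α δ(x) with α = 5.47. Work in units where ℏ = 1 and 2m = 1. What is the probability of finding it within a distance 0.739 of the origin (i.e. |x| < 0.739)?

P = 0.982

The normalised bound state is ψ = √κ e^{−κ|x|} with κ = mα/ℏ² = 2.735.
P(|x| < d) = ∫_{−d}^{d} κ e^{−2κ|x|} dx = 1 − e^{−2κd} = 1 − e^{−4.042} = 0.9824.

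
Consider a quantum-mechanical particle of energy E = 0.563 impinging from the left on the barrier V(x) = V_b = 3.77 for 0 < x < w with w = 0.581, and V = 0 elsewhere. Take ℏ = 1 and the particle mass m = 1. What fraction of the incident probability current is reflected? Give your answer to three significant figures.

E < V_b: inside the barrier ψ ∝ e^{±κx} with κ = √(2m(V_b − E))/ℏ = 2.533.
κw = 1.471, sinh(κw) = 2.063.
Matching ψ, ψ′ at both faces gives T = [1 + V_b² sinh²(κw) / (4E(V_b − E))]⁻¹ = 1/9.375 = 0.107.
R = 1 − T = 0.893.

R = 0.893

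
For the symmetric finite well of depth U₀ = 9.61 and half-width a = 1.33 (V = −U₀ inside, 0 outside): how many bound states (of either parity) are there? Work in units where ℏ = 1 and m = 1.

N = 4

The dimensionless depth is z₀ = a√(2mU₀)/ℏ = 1.33 × √(19.22) = 5.831.
The even/odd transcendental equations gain one root per π/2 in z₀, giving N = 1 + ⌊2z₀/π⌋ = 1 + ⌊3.712⌋ = 4.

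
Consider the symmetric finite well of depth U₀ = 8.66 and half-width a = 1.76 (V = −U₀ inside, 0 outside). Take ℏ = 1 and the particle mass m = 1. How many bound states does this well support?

N = 5

The dimensionless depth is z₀ = a√(2mU₀)/ℏ = 1.76 × √(17.32) = 7.325.
The even/odd transcendental equations gain one root per π/2 in z₀, giving N = 1 + ⌊2z₀/π⌋ = 1 + ⌊4.663⌋ = 5.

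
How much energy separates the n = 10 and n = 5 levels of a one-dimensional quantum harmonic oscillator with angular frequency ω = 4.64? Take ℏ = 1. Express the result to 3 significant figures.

E_n = ℏω(n + ½), so ΔE = (10 − 5) ℏω = 5 × 4.64 = 23.20.

ΔE = 23.2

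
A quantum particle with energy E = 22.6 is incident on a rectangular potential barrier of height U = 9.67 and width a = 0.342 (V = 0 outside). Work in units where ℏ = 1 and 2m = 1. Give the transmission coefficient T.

T = 0.934

E > U: inside the barrier k₂ = √(2m(E − U))/ℏ = 3.596, k₂a = 1.230.
Matching at both interfaces gives T⁻¹ = 1 + U² sin²(k₂a) / [4E(E − U)] = 1.071, hence T = 0.934.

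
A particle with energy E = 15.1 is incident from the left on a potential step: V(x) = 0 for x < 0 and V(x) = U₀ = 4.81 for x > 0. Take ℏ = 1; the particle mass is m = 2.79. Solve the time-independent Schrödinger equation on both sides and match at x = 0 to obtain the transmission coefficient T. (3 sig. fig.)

T = 0.991

On each side the TISE gives plane waves with k = √(2m(E − V))/ℏ: k₁ = √(2·2.79·15.1) = 9.179, k₂ = √(2·2.79·10.29) = 7.577.
Matching ψ and ψ′ at x = 0 gives r = (k₁ − k₂)/(k₁ + k₂), so R = r² = 0.009137 and T = 1 − R = 0.9909.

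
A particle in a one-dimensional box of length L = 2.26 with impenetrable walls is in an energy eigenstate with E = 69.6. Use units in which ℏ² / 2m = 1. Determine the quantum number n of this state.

n = 6

For an infinite well E_n = n²π²ℏ²/(2mL²), so n = (L/πℏ)√(2mE).
n = (2.26/π) × √(2 × 0.5 × 69.6) = 6.002 → n = 6.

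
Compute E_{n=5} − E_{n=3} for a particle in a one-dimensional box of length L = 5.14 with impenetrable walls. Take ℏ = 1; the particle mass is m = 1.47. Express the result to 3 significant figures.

ΔE = 2.03

E_n = n²π²ℏ²/(2mL²), so ΔE = (5² − 3²) π²ℏ²/(2mL²).
ΔE = 16 × π² / (2 × 1.47 × 5.14²) = 2.033.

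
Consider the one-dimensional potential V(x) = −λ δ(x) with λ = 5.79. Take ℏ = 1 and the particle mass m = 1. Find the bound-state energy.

E = -16.8

For x ≠ 0 the bound state is ψ ∝ e^{−κ|x|}; integrating the TISE across the delta gives the cusp condition 2κ = 2mλ/ℏ², so κ = 5.790.
Then E = −ℏ²κ²/(2m) = −mλ²/(2ℏ²) = -16.76.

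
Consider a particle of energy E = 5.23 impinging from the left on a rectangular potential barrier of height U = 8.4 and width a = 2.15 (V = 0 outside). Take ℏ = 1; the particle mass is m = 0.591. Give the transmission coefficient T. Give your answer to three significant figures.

Since E < U the interior solution is evanescent with decay constant κ = √(2m(U − E))/ℏ = 1.936.
κa = 4.162, sinh(κa) = 32.08.
Matching ψ, ψ′ at both faces gives T = [1 + U² sinh²(κa) / (4E(U − E))]⁻¹ = 1/1096 = 0.000912.

T = 0.000912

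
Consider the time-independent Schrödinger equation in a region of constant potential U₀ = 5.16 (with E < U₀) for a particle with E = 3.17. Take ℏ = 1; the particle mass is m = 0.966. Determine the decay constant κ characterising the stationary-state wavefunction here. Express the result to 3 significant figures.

Since E < U₀ the TISE in this region is ψ'' = κ²ψ with κ = √(2m(U₀ − E))/ℏ.
κ = √(2 × 0.966 × 1.99) = 1.961.

κ = 1.96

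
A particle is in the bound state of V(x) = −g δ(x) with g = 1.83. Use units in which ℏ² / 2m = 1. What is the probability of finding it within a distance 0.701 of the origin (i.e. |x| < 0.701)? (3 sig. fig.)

The normalised bound state is ψ = √κ e^{−κ|x|} with κ = mg/ℏ² = 0.9150.
P(|x| < d) = ∫_{−d}^{d} κ e^{−2κ|x|} dx = 1 − e^{−2κd} = 1 − e^{−1.283} = 0.7227.

P = 0.723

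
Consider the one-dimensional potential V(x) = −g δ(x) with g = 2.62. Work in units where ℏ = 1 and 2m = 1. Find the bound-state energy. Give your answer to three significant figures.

E = -1.72

The bound state is ψ(x) = √κ e^{−κ|x|}. The derivative jump ψ'(0⁺) − ψ'(0⁻) = −(2mg/ℏ²)ψ(0) fixes κ = mg/ℏ² = 1.310.
Then E = −ℏ²κ²/(2m) = −mg²/(2ℏ²) = -1.716.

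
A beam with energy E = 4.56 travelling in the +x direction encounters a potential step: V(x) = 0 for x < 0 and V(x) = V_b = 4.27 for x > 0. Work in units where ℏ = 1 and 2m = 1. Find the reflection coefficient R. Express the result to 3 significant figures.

R = 0.357

The wavenumbers are k₁ = √(2mE)/ℏ = 2.135 on the left and k₂ = √(2m(E − V_b))/ℏ = 0.5385 on the right.
Continuity of ψ and ψ′ at the step yields the reflection amplitude r = (k₁ − k₂)/(k₁ + k₂) = 0.5972; thus R = |r|² = 0.3567, T = 0.6433.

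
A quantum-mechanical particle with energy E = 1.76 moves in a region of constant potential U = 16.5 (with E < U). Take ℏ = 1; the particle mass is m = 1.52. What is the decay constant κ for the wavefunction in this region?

Since E < U the TISE in this region is ψ'' = κ²ψ with κ = √(2m(U − E))/ℏ.
κ = √(2 × 1.52 × 14.74) = 6.694.

κ = 6.69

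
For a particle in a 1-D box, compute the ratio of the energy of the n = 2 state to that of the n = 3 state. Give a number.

E_n = n²π²ℏ²/(2mL²) so the ratio is n₂²/n₁² = 4/9 = 0.444444.

0.444444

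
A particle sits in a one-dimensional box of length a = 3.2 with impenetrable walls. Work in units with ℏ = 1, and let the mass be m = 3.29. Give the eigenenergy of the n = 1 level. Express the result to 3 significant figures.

Requiring ψ(0) = ψ(a) = 0 quantises k = nπ/a, hence E_n = ℏ²k²/2m = n²π²ℏ²/(2ma²).
E_1 = 1² × π² / (2 × 3.29 × 3.2²) = 0.1465.

E = 0.146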